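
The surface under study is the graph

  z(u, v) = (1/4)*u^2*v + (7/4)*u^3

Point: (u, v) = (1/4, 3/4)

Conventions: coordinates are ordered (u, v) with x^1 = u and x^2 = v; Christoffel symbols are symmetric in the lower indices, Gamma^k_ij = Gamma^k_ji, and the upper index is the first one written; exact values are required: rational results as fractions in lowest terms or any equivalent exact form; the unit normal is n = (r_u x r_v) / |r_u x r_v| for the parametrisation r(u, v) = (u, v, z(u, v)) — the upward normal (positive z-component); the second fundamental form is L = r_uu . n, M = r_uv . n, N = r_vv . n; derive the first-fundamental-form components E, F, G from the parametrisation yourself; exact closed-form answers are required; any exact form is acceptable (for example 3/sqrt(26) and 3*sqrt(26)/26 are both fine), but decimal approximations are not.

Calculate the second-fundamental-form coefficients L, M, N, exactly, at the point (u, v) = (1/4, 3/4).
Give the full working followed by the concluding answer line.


z_u = 27/64, z_v = 1/64, z_uu = 3, z_uv = 1/8, z_vv = 0
E = 4825/4096, F = 27/4096, G = 4097/4096; answer radicand W^2 = 2413/2048
unnormalised second-form numerators: l = 3, m = 1/8, n = 0; L = l/sqrt(2413/2048), and similarly M = m/sqrt(W^2), N = n/sqrt(W^2)

Answer: L = 96*sqrt(4826)/2413, M = 4*sqrt(4826)/2413, N = 0


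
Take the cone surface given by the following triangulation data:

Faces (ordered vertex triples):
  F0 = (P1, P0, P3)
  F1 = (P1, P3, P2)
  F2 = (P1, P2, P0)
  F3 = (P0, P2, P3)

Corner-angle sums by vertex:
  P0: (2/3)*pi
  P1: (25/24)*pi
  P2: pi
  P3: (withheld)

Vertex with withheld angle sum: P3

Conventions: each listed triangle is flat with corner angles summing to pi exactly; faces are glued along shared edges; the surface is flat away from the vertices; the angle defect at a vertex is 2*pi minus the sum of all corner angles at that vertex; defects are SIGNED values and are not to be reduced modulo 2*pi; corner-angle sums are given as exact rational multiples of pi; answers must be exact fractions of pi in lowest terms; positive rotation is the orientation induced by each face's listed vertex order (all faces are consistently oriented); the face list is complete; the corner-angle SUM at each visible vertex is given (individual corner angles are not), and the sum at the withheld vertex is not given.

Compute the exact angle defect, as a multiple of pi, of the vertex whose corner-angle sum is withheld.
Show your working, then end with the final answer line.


V = 4, E = 6, F = 4; chi = V - E + F = 2
Gauss-Bonnet: total defect = 2*pi*chi = 4*pi; visible defects sum to (79/24)*pi

Answer: defect(P3) = (17/24)*pi


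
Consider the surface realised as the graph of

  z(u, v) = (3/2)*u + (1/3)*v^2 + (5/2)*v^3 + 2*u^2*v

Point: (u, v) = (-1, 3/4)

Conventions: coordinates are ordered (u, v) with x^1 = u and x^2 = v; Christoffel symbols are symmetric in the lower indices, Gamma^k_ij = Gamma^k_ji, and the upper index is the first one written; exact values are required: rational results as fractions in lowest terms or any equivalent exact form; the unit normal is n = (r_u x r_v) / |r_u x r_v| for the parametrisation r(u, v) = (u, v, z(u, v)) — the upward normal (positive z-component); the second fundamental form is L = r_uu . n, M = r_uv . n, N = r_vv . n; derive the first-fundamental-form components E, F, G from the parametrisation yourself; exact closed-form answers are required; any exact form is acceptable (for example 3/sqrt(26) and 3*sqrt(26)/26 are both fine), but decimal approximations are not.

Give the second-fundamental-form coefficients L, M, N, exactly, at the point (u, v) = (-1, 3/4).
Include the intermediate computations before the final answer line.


z_u = -3/2, z_v = 215/32, z_uu = 3, z_uv = -4, z_vv = 143/12
E = 13/4, F = -645/64, G = 47249/1024; answer radicand W^2 = 49553/1024
unnormalised second-form numerators: l = 3, m = -4, n = 143/12; L = l/sqrt(49553/1024), and similarly M = m/sqrt(W^2), N = n/sqrt(W^2)

Answer: L = 96*sqrt(49553)/49553, M = -128*sqrt(49553)/49553, N = 1144*sqrt(49553)/148659


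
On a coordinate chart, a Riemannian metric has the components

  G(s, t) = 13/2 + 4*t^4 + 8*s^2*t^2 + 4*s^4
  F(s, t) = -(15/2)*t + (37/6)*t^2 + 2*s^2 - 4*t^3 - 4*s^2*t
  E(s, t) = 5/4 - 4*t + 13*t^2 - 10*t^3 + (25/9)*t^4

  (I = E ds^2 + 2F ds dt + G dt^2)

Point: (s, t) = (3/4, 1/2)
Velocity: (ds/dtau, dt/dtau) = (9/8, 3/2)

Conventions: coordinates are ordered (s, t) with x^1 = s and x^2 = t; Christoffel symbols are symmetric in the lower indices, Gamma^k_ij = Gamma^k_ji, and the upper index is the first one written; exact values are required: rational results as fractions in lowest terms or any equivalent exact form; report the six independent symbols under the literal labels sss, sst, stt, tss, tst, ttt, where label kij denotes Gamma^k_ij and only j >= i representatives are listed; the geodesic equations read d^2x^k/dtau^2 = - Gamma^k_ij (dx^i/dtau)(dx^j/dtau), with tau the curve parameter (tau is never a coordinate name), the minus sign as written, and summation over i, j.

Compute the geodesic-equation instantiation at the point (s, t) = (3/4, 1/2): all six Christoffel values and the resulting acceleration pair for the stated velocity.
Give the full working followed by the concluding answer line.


E = 205/144, F = -65/24, G = 585/64 at the point
E_s = 0, E_t = 26/9, F_s = 0, F_t = -79/12, G_s = 39/4, G_t = 13/2
EG - F^2 = 52325/9216;  g^inv = (9216/52325) * [[585/64, 65/24], [65/24, 205/144]]
first-kind symbols [ij,l] = (1/2)(d_i g_jl + d_j g_il - d_l g_ij): [ss,s] = E_s/2 = 0, [ss,t] = F_s - E_t/2 = -13/9, [st,s] = E_t/2 = 13/9, [st,t] = G_s/2 = 39/8, [tt,s] = F_t - G_s/2 = -275/24, [tt,t] = G_t/2 = 13/4
Gamma^s_ij = (G*[ij,s] - F*[ij,t])/(EG - F^2), Gamma^t_ij = (E*[ij,t] - F*[ij,s])/(EG - F^2)
Gamma_sss = -1664/2415, Gamma_sst = 3744/805, Gamma_stt = -13602/805, Gamma_tss = -2624/7245, Gamma_tst = 4616/2415, Gamma_ttt = -3744/805
d^2s/dtau^2 = -(Gamma_sss*(9/8)^2 + 2*Gamma_sst*(9/8)*(3/2) + Gamma_stt*(3/2)^2) = 37341/1610
d^2t/dtau^2 = -(Gamma_tss*(9/8)^2 + 2*Gamma_tst*(9/8)*(3/2) + Gamma_ttt*(3/2)^2) = 720/161

Answer: Gamma_sss = -1664/2415, Gamma_sst = 3744/805, Gamma_stt = -13602/805, Gamma_tss = -2624/7245, Gamma_tst = 4616/2415, Gamma_ttt = -3744/805; accelerations (d^2s/dtau^2, d^2t/dtau^2) = (37341/1610, 720/161)


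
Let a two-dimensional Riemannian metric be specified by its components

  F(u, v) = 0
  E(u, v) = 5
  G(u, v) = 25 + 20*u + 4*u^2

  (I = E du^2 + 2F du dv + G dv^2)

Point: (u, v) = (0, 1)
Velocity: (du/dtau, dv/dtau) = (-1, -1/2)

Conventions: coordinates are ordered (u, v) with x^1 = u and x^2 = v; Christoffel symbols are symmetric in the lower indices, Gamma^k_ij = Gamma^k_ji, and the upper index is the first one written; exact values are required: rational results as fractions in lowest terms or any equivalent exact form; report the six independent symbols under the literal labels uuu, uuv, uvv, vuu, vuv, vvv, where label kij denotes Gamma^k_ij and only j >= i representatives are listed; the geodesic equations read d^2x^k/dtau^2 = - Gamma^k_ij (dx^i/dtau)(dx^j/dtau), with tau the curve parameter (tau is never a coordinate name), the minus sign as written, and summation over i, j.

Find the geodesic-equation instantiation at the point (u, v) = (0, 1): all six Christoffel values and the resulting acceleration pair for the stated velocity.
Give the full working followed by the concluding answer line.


E = 5, F = 0, G = 25 at the point
E_u = 0, E_v = 0, F_u = 0, F_v = 0, G_u = 20, G_v = 0
EG - F^2 = 125;  g^inv = (1/125) * [[25, 0], [0, 5]]
first-kind symbols [ij,l] = (1/2)(d_i g_jl + d_j g_il - d_l g_ij): [uu,u] = E_u/2 = 0, [uu,v] = F_u - E_v/2 = 0, [uv,u] = E_v/2 = 0, [uv,v] = G_u/2 = 10, [vv,u] = F_v - G_u/2 = -10, [vv,v] = G_v/2 = 0
Gamma^u_ij = (G*[ij,u] - F*[ij,v])/(EG - F^2), Gamma^v_ij = (E*[ij,v] - F*[ij,u])/(EG - F^2)
Gamma_uuu = 0, Gamma_uuv = 0, Gamma_uvv = -2, Gamma_vuu = 0, Gamma_vuv = 2/5, Gamma_vvv = 0
d^2u/dtau^2 = -(Gamma_uuu*(-1)^2 + 2*Gamma_uuv*(-1)*(-1/2) + Gamma_uvv*(-1/2)^2) = 1/2
d^2v/dtau^2 = -(Gamma_vuu*(-1)^2 + 2*Gamma_vuv*(-1)*(-1/2) + Gamma_vvv*(-1/2)^2) = -2/5

Answer: Gamma_uuu = 0, Gamma_uuv = 0, Gamma_uvv = -2, Gamma_vuu = 0, Gamma_vuv = 2/5, Gamma_vvv = 0; accelerations (d^2u/dtau^2, d^2v/dtau^2) = (1/2, -2/5)


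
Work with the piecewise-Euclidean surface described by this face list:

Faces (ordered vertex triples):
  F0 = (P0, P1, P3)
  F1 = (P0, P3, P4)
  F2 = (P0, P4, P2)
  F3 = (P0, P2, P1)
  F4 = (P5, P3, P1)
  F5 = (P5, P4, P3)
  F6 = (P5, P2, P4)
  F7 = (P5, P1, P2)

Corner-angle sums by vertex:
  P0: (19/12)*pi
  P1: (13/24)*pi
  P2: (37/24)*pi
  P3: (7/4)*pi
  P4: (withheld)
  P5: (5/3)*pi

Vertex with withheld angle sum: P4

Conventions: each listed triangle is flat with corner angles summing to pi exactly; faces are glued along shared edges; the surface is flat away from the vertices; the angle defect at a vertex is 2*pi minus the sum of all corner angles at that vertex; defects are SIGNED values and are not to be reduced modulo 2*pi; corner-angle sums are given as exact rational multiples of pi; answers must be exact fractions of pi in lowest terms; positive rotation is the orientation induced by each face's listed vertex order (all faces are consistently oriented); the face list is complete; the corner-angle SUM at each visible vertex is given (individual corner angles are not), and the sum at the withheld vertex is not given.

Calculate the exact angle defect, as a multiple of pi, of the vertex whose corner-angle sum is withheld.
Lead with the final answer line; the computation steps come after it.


Answer: defect(P4) = (13/12)*pi

V = 6, E = 12, F = 8; chi = V - E + F = 2
Gauss-Bonnet: total defect = 2*pi*chi = 4*pi; visible defects sum to (35/12)*pi


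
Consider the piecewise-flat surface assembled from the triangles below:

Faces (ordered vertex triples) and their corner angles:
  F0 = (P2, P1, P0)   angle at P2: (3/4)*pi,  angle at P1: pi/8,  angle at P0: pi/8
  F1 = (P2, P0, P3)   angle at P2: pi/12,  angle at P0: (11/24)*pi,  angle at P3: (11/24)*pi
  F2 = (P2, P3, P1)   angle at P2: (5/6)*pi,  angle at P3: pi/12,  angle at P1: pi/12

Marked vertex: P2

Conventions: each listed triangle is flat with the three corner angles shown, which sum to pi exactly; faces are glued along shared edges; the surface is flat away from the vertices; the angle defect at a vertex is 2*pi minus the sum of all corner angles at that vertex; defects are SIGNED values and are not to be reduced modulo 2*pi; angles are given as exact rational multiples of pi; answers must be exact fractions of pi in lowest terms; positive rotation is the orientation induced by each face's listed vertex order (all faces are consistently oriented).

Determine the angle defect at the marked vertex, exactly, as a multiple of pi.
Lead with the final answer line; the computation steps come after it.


Answer: defect(P2) = pi/3

Sum of corner angles at P2: (5/3)*pi
defect = 2*pi - (5/3)*pi


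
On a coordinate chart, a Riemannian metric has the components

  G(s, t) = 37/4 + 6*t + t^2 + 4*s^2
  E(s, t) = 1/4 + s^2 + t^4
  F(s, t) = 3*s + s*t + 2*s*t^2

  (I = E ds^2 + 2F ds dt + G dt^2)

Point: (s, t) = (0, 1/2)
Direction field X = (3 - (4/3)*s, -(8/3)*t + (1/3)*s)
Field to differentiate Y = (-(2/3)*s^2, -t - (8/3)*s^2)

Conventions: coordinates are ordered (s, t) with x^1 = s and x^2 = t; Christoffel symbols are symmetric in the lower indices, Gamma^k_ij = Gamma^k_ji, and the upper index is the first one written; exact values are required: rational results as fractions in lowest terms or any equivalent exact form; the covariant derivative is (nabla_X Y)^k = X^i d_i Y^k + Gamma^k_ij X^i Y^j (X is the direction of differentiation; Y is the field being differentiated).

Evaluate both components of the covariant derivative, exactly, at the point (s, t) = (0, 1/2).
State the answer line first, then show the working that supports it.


Answer: (nabla_X Y)^s = -6/5, (nabla_X Y)^t = 38/25

E = 5/16, F = 0, G = 25/2 at the point
E_s = 0, E_t = 1/2, F_s = 4, F_t = 0, G_s = 0, G_t = 7
EG - F^2 = 125/32;  g^inv = (32/125) * [[25/2, 0], [0, 5/16]]
first-kind symbols [ij,l] = (1/2)(d_i g_jl + d_j g_il - d_l g_ij): [ss,s] = E_s/2 = 0, [ss,t] = F_s - E_t/2 = 15/4, [st,s] = E_t/2 = 1/4, [st,t] = G_s/2 = 0, [tt,s] = F_t - G_s/2 = 0, [tt,t] = G_t/2 = 7/2
Gamma^s_ij = (G*[ij,s] - F*[ij,t])/(EG - F^2), Gamma^t_ij = (E*[ij,t] - F*[ij,s])/(EG - F^2)
Gamma_sss = 0, Gamma_sst = 4/5, Gamma_stt = 0, Gamma_tss = 3/10, Gamma_tst = 0, Gamma_ttt = 7/25
X = (3, -4/3), Y = (0, -1/2) at the point


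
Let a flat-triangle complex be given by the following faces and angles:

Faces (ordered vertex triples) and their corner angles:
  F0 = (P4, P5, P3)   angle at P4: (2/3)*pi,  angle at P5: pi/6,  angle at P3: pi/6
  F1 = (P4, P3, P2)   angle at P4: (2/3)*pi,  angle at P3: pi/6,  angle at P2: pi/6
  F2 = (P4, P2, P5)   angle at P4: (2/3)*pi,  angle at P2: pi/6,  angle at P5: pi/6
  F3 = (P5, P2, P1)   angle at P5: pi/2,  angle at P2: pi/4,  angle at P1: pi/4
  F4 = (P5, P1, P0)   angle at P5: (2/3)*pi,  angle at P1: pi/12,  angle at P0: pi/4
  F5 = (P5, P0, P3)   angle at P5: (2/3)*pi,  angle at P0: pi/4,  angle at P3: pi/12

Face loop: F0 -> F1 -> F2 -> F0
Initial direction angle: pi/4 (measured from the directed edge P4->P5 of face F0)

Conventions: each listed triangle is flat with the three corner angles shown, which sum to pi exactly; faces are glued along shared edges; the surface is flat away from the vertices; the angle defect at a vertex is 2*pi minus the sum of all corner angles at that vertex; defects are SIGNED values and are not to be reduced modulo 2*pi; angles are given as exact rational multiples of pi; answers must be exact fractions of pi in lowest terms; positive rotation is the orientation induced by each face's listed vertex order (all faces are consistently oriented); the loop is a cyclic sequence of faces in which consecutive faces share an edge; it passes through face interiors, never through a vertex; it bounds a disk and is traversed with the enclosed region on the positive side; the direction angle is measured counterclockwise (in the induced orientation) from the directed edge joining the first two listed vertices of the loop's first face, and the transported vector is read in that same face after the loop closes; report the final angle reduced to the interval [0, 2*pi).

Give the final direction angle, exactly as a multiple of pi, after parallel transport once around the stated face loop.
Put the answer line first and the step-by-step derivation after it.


Answer: final direction angle = pi/4

enclosed vertex P4: corner angles sum to 2*pi, defect = 2*pi - 2*pi = 0
final direction = starting direction + enclosed defect total, reduced mod 2*pi (induced orientation)
final angle = pi/4 + 0 = pi/4 (mod 2*pi)


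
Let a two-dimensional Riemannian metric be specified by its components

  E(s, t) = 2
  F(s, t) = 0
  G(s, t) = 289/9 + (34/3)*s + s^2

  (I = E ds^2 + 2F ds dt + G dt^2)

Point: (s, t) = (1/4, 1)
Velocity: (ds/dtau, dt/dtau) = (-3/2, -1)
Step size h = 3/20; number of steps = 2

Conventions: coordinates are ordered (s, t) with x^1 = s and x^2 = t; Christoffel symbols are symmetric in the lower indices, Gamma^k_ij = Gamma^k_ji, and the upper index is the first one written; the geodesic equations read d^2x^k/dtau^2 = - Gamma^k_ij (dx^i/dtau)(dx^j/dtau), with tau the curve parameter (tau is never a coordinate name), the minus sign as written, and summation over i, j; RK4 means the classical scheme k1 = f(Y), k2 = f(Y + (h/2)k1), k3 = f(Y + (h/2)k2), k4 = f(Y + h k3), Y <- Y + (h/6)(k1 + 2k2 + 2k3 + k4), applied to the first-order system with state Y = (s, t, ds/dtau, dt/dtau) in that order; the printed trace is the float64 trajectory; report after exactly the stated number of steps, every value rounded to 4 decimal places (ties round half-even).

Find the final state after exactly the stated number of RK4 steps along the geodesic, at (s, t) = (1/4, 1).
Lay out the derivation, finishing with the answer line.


f(Y) = (ds/dtau, dt/dtau, -Gamma^s_ij Y'^i Y'^j, -Gamma^t_ij Y'^i Y'^j) with the Gammas evaluated at the stage position; h = 0.150000; intermediate values shown to 6 dp
step 0: s = 0.2500, t = 1.0000, ds/dtau = -1.5000, dt/dtau = -1.0000
step 1:
  k1: at (s, t) = (0.250000, 1.000000), (ds/dtau, dt/dtau) = (-1.500000, -1.000000); Gamma_sss = 0.000000, Gamma_sst = 0.000000, Gamma_stt = -2.958333, Gamma_tss = 0.000000, Gamma_tst = 0.169014, Gamma_ttt = 0.000000; k1 = (-1.500000, -1.000000, 2.958333, -0.507042)
  k2: at (s, t) = (0.137500, 0.925000), (ds/dtau, dt/dtau) = (-1.278125, -1.038028); Gamma_sss = 0.000000, Gamma_sst = 0.000000, Gamma_stt = -2.902083, Gamma_tss = 0.000000, Gamma_tst = 0.172290, Gamma_ttt = 0.000000; k2 = (-1.278125, -1.038028, 3.127002, -0.457165)
  k3: at (s, t) = (0.154141, 0.922148), (ds/dtau, dt/dtau) = (-1.265475, -1.034287); Gamma_sss = 0.000000, Gamma_sst = 0.000000, Gamma_stt = -2.910404, Gamma_tss = 0.000000, Gamma_tst = 0.171797, Gamma_ttt = 0.000000; k3 = (-1.265475, -1.034287, 3.113405, -0.449719)
  k4: at (s, t) = (0.060179, 0.844857), (ds/dtau, dt/dtau) = (-1.032989, -1.067458); Gamma_sss = 0.000000, Gamma_sst = 0.000000, Gamma_stt = -2.863423, Gamma_tss = 0.000000, Gamma_tst = 0.174616, Gamma_ttt = 0.000000; k4 = (-1.032989, -1.067458, 3.262774, -0.385089)
  Y <- Y + (h/6)(k1 + 2k2 + 2k3 + k4): s = 0.0595, t = 0.8447, ds/dtau = -1.0325, dt/dtau = -1.0676
step 2:
  k1: at (s, t) = (0.059495, 0.844698), (ds/dtau, dt/dtau) = (-1.032452, -1.067647); Gamma_sss = 0.000000, Gamma_sst = 0.000000, Gamma_stt = -2.863081, Gamma_tss = 0.000000, Gamma_tst = 0.174637, Gamma_ttt = 0.000000; k1 = (-1.032452, -1.067647, 3.263543, -0.385003)
  k2: at (s, t) = (-0.017939, 0.764624), (ds/dtau, dt/dtau) = (-0.787686, -1.096523); Gamma_sss = 0.000000, Gamma_sst = 0.000000, Gamma_stt = -2.824364, Gamma_tss = 0.000000, Gamma_tst = 0.177031, Gamma_ttt = 0.000000; k2 = (-0.787686, -1.096523, 3.395908, -0.305809)
  k3: at (s, t) = (0.000419, 0.762459), (ds/dtau, dt/dtau) = (-0.777759, -1.090583); Gamma_sss = 0.000000, Gamma_sst = 0.000000, Gamma_stt = -2.833543, Gamma_tss = 0.000000, Gamma_tst = 0.176458, Gamma_ttt = 0.000000; k3 = (-0.777759, -1.090583, 3.370135, -0.299346)
  k4: at (s, t) = (-0.057169, 0.681110), (ds/dtau, dt/dtau) = (-0.526932, -1.112549); Gamma_sss = 0.000000, Gamma_sst = 0.000000, Gamma_stt = -2.804749, Gamma_tss = 0.000000, Gamma_tst = 0.178269, Gamma_ttt = 0.000000; k4 = (-0.526932, -1.112549, 3.471624, -0.209016)
  Y <- Y + (h/6)(k1 + 2k2 + 2k3 + k4): s = -0.0578, t = 0.6808, ds/dtau = -0.5258, dt/dtau = -1.1128

Answer: s = -0.0578, t = 0.6808, ds/dtau = -0.5258, dt/dtau = -1.1128


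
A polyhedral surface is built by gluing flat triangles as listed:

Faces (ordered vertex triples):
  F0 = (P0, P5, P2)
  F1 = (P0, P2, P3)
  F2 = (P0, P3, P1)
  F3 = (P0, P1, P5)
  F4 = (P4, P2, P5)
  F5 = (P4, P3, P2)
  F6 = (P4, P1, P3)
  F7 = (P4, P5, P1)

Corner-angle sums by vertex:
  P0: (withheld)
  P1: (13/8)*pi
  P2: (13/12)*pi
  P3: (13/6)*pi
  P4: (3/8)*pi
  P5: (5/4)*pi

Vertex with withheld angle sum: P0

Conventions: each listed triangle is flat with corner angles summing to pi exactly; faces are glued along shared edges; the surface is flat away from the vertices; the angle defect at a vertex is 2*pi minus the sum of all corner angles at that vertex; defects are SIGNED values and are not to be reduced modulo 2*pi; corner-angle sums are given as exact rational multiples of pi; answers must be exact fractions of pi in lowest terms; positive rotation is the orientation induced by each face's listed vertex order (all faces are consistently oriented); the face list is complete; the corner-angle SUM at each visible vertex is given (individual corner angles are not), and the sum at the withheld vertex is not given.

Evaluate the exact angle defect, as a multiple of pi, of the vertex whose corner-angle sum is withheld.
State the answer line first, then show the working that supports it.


Answer: defect(P0) = pi/2

V = 6, E = 12, F = 8; chi = V - E + F = 2
Gauss-Bonnet: total defect = 2*pi*chi = 4*pi; visible defects sum to (7/2)*pi


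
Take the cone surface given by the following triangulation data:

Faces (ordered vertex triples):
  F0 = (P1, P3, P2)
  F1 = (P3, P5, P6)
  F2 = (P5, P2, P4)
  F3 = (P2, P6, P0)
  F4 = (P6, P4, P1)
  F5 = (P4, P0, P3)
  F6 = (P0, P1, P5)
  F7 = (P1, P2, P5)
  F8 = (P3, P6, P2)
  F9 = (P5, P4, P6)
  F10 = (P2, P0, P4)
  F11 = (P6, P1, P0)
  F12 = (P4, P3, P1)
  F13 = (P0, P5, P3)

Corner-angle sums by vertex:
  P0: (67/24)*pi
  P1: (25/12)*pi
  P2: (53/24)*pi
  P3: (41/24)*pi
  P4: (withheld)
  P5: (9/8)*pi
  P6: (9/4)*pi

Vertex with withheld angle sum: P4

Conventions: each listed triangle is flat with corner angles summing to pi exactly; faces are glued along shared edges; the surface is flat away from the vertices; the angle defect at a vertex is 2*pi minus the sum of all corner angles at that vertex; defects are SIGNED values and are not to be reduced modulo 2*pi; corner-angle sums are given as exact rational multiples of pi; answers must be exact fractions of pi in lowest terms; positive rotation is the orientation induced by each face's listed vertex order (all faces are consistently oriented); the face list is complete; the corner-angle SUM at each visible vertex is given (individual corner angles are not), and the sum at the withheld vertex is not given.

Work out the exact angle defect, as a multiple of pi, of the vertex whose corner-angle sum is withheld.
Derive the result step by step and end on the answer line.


V = 7, E = 21, F = 14; chi = V - E + F = 0
Gauss-Bonnet: total defect = 2*pi*chi = 0; visible defects sum to -pi/6

Answer: defect(P4) = pi/6


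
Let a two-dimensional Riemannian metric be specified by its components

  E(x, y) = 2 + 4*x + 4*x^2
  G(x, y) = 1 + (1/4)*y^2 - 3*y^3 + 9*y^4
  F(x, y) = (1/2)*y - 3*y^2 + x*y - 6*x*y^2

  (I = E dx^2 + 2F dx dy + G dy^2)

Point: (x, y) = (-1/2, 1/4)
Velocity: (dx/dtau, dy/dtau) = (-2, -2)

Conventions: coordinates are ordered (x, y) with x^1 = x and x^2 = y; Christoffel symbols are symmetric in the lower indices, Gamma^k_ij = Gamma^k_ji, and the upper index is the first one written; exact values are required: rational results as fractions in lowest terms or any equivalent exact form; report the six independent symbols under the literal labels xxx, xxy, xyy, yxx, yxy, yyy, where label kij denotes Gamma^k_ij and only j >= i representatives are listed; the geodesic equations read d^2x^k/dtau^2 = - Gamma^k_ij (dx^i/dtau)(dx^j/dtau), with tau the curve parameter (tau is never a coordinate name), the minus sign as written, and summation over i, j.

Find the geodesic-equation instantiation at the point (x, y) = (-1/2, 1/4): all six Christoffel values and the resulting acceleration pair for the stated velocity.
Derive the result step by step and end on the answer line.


E = 1, F = 0, G = 257/256 at the point
E_x = 0, E_y = 0, F_x = -1/8, F_y = 0, G_x = 0, G_y = 1/8
EG - F^2 = 257/256;  g^inv = (256/257) * [[257/256, 0], [0, 1]]
first-kind symbols [ij,l] = (1/2)(d_i g_jl + d_j g_il - d_l g_ij): [xx,x] = E_x/2 = 0, [xx,y] = F_x - E_y/2 = -1/8, [xy,x] = E_y/2 = 0, [xy,y] = G_x/2 = 0, [yy,x] = F_y - G_x/2 = 0, [yy,y] = G_y/2 = 1/16
Gamma^x_ij = (G*[ij,x] - F*[ij,y])/(EG - F^2), Gamma^y_ij = (E*[ij,y] - F*[ij,x])/(EG - F^2)
Gamma_xxx = 0, Gamma_xxy = 0, Gamma_xyy = 0, Gamma_yxx = -32/257, Gamma_yxy = 0, Gamma_yyy = 16/257
d^2x/dtau^2 = -(Gamma_xxx*(-2)^2 + 2*Gamma_xxy*(-2)*(-2) + Gamma_xyy*(-2)^2) = 0
d^2y/dtau^2 = -(Gamma_yxx*(-2)^2 + 2*Gamma_yxy*(-2)*(-2) + Gamma_yyy*(-2)^2) = 64/257

Answer: Gamma_xxx = 0, Gamma_xxy = 0, Gamma_xyy = 0, Gamma_yxx = -32/257, Gamma_yxy = 0, Gamma_yyy = 16/257; accelerations (d^2x/dtau^2, d^2y/dtau^2) = (0, 64/257)


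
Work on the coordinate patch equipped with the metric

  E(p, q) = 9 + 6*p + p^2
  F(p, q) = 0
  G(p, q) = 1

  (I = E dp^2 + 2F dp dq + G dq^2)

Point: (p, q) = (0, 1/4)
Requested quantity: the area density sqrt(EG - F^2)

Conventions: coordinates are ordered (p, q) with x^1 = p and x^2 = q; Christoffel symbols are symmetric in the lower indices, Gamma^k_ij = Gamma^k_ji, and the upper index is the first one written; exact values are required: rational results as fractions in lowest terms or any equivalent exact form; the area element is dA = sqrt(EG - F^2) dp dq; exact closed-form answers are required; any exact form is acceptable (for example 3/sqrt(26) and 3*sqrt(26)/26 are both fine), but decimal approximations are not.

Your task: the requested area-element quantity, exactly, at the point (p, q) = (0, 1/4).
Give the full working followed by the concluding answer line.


E = 9, F = 0, G = 1; EG - F^2 = 9

Answer: sqrt(EG - F^2) = 3


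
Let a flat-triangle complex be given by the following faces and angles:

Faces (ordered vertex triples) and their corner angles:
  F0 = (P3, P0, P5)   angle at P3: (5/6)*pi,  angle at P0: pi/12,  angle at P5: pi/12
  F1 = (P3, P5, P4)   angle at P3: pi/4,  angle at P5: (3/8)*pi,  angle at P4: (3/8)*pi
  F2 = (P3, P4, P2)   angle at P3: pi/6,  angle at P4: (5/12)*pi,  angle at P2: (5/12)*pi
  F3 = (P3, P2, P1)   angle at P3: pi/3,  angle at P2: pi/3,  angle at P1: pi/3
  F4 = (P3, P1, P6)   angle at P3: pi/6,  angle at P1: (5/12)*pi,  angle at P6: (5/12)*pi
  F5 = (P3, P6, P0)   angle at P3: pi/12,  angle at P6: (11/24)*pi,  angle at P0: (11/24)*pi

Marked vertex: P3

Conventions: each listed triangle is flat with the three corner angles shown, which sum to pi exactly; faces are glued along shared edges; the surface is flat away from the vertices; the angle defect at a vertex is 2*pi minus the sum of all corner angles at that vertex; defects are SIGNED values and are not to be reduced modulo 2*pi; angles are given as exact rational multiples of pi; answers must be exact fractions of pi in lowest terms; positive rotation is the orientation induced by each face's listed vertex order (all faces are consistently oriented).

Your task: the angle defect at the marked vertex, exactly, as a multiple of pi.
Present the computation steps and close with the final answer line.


Sum of corner angles at P3: (11/6)*pi
defect = 2*pi - (11/6)*pi

Answer: defect(P3) = pi/6


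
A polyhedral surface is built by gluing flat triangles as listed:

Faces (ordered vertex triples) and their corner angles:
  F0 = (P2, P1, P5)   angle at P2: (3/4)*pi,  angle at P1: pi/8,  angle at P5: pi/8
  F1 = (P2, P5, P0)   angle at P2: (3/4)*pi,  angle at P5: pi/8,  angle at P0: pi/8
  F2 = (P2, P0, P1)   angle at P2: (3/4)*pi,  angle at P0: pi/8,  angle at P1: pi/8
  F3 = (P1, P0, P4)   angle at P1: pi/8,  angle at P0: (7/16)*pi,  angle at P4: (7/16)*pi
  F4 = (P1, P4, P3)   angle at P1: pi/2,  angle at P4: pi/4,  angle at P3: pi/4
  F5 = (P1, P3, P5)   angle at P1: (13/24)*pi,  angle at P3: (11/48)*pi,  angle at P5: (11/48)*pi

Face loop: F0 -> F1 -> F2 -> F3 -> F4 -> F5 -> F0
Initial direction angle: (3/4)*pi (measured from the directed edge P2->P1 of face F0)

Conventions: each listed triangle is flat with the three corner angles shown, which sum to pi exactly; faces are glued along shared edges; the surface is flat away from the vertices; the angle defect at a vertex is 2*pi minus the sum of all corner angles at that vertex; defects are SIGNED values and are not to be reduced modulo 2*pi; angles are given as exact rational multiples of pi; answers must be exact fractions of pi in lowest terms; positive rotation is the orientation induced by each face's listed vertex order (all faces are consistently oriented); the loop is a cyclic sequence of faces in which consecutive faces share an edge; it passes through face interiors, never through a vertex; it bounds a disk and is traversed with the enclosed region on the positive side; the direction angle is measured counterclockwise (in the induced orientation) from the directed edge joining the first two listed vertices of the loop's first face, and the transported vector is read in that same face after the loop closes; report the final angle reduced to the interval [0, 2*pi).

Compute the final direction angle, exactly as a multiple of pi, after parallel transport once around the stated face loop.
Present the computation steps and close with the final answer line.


enclosed vertex P1: corner angles sum to (17/12)*pi, defect = 2*pi - (17/12)*pi = (7/12)*pi
enclosed vertex P2: corner angles sum to (9/4)*pi, defect = 2*pi - (9/4)*pi = -pi/4
summing the enclosed defects onto the initial angle, mod 2*pi in the induced orientation:
final angle = (3/4)*pi + pi/3 = (13/12)*pi (mod 2*pi)

Answer: final direction angle = (13/12)*pi


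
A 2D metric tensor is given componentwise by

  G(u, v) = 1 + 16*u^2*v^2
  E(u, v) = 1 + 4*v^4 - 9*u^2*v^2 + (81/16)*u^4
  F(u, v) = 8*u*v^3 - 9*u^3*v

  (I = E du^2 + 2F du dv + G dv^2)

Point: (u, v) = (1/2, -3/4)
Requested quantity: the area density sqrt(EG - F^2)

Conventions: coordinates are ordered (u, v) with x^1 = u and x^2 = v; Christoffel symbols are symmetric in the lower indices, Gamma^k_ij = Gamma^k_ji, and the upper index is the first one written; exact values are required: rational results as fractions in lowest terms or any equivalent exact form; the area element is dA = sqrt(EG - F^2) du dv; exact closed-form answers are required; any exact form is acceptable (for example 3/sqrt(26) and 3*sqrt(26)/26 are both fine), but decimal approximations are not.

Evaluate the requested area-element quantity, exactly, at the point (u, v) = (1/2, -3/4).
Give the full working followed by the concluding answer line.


E = 337/256, F = -27/32, G = 13/4; EG - F^2 = 913/256

Answer: sqrt(EG - F^2) = sqrt(913)/16


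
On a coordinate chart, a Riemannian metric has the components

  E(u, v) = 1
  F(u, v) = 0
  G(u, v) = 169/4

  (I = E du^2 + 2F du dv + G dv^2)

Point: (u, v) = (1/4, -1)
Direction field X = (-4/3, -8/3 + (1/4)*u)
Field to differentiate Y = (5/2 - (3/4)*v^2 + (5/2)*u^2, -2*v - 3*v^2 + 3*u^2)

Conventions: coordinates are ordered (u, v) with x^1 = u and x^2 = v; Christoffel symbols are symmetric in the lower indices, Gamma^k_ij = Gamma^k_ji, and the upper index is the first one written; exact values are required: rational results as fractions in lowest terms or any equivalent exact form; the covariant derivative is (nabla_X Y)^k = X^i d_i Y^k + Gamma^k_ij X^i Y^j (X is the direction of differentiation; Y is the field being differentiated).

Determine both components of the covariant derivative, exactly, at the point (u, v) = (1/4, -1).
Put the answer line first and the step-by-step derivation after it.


Answer: (nabla_X Y)^u = -535/96, (nabla_X Y)^v = -149/12

E = 1, F = 0, G = 169/4 at the point
E_u = 0, E_v = 0, F_u = 0, F_v = 0, G_u = 0, G_v = 0
EG - F^2 = 169/4;  g^inv = (4/169) * [[169/4, 0], [0, 1]]
first-kind symbols [ij,l] = (1/2)(d_i g_jl + d_j g_il - d_l g_ij): [uu,u] = E_u/2 = 0, [uu,v] = F_u - E_v/2 = 0, [uv,u] = E_v/2 = 0, [uv,v] = G_u/2 = 0, [vv,u] = F_v - G_u/2 = 0, [vv,v] = G_v/2 = 0
Gamma^u_ij = (G*[ij,u] - F*[ij,v])/(EG - F^2), Gamma^v_ij = (E*[ij,v] - F*[ij,u])/(EG - F^2)
Gamma_uuu = 0, Gamma_uuv = 0, Gamma_uvv = 0, Gamma_vuu = 0, Gamma_vuv = 0, Gamma_vvv = 0
X = (-4/3, -125/48), Y = (61/32, -13/16) at the point


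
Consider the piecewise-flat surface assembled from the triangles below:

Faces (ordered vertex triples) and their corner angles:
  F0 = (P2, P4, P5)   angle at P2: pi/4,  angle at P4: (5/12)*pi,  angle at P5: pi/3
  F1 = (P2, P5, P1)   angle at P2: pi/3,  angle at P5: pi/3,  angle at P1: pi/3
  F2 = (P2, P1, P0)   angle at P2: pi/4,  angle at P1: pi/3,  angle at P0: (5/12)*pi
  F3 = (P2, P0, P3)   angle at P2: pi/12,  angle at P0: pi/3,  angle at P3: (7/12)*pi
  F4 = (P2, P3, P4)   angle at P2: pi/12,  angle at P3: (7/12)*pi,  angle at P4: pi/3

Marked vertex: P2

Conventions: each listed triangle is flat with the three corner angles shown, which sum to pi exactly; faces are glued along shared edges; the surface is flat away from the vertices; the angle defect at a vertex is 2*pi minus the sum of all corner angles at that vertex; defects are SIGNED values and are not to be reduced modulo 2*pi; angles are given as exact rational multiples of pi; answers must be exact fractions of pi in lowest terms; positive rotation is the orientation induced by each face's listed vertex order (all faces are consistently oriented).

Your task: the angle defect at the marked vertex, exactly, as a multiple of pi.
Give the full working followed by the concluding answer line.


Sum of corner angles at P2: pi
defect = 2*pi - pi

Answer: defect(P2) = pi


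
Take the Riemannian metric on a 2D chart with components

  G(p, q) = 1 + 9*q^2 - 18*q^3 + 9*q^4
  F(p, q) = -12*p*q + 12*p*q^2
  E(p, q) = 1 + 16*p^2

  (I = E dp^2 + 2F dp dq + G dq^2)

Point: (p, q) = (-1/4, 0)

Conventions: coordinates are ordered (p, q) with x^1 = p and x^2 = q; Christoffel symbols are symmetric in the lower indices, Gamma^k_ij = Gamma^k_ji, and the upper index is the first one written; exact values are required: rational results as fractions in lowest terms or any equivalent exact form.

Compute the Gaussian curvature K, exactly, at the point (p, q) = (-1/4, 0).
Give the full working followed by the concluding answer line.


E = 2, F = 0, G = 1, EG - F^2 = 2 at the point
E_p = -8, E_q = 0, F_p = 0, F_q = 3, G_p = 0, G_q = 0
E_qq = 0, F_pq = -12, G_pp = 0
Evaluate Brioschi's two determinant matrices M1, M2 and divide by (EG - F^2)^2.
M1 = [[-E_qq/2 + F_pq - G_pp/2, E_p/2, F_p - E_q/2], [F_q - G_p/2, E, F], [G_q/2, F, G]] = [[-12, -4, 0], [3, 2, 0], [0, 0, 1]]; det M1 = -12
M2 = [[0, E_q/2, G_p/2], [E_q/2, E, F], [G_p/2, F, G]] = [[0, 0, 0], [0, 2, 0], [0, 0, 1]]; det M2 = 0
det M1 - det M2 = -12; K = -12 / (2)^2 = -3

Answer: K = -3


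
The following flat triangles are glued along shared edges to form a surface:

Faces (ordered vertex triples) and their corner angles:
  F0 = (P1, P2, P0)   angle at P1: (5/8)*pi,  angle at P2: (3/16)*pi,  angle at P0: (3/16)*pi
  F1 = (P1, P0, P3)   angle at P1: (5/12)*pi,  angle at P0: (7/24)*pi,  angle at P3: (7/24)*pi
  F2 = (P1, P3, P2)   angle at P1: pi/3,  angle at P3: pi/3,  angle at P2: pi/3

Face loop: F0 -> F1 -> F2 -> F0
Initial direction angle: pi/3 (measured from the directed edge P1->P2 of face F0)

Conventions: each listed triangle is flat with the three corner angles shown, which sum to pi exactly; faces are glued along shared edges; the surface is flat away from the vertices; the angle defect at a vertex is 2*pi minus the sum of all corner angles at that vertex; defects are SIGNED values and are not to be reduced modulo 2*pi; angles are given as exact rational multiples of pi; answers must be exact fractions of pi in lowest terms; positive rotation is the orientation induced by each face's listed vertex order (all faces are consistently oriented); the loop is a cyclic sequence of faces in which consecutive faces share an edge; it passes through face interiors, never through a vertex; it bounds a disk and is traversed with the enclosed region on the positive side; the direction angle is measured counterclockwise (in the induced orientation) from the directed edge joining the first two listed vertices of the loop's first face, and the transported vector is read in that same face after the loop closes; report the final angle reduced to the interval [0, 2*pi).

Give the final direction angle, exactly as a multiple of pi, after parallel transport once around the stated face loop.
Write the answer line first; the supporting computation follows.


Answer: final direction angle = (23/24)*pi

enclosed vertex P1: corner angles sum to (11/8)*pi, defect = 2*pi - (11/8)*pi = (5/8)*pi
the rotation equals the total enclosed defect, so the final angle is initial + defects (mod 2*pi)
final angle = pi/3 + (5/8)*pi = (23/24)*pi (mod 2*pi)


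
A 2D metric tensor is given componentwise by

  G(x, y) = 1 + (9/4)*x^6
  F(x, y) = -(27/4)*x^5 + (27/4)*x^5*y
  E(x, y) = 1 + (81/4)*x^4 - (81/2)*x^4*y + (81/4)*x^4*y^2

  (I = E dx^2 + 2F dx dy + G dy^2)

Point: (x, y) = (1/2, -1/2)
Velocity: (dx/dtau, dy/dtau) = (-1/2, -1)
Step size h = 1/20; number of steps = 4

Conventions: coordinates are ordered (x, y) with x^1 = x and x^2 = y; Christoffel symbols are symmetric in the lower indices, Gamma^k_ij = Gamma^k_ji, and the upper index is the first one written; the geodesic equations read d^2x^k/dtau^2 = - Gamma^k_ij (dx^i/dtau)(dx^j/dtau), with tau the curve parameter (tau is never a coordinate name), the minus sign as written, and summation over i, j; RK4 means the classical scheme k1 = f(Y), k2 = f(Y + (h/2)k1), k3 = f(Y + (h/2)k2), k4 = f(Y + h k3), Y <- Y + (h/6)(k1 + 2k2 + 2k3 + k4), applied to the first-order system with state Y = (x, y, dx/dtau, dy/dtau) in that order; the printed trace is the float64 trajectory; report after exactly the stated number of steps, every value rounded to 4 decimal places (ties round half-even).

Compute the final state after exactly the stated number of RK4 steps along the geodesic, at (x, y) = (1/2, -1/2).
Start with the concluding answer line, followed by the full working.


Answer: x = 0.3930, y = -0.6993, dx/dtau = -0.5822, dy/dtau = -0.9925

f(Y) = (dx/dtau, dy/dtau, -Gamma^x_ij Y'^i Y'^j, -Gamma^y_ij Y'^i Y'^j) with the Gammas evaluated at the stage position; h = 0.050000; intermediate values shown to 6 dp
step 0: x = 0.5000, y = -0.5000, dx/dtau = -0.5000, dy/dtau = -1.0000
step 1:
  k1: at (x, y) = (0.500000, -0.500000), (dx/dtau, dy/dtau) = (-0.500000, -1.000000); Gamma_xxx = 2.933602, Gamma_xxy = -0.488934, Gamma_xyy = 0.000000, Gamma_yxx = -0.325956, Gamma_yxy = 0.054326, Gamma_yyy = 0.000000; k1 = (-0.500000, -1.000000, -0.244467, 0.027163)
  k2: at (x, y) = (0.487500, -0.525000), (dx/dtau, dy/dtau) = (-0.506112, -0.999321); Gamma_xxx = 2.957207, Gamma_xxy = -0.472668, Gamma_xyy = 0.000000, Gamma_yxx = -0.315112, Gamma_yxy = 0.050366, Gamma_yyy = 0.000000; k2 = (-0.506112, -0.999321, -0.279365, 0.029768)
  k3: at (x, y) = (0.487347, -0.524983), (dx/dtau, dy/dtau) = (-0.506984, -0.999256); Gamma_xxx = 2.957126, Gamma_xxy = -0.472512, Gamma_xyy = 0.000000, Gamma_yxx = -0.315008, Gamma_yxy = 0.050334, Gamma_yyy = 0.000000; k3 = (-0.506984, -0.999256, -0.281323, 0.029968)
  k4: at (x, y) = (0.474651, -0.549963), (dx/dtau, dy/dtau) = (-0.514066, -0.998502); Gamma_xxx = 2.976981, Gamma_xxy = -0.455826, Gamma_xyy = 0.000000, Gamma_yxx = -0.303884, Gamma_yxy = 0.046530, Gamma_yyy = 0.000000; k4 = (-0.514066, -0.998502, -0.318762, 0.032539)
  Y <- Y + (h/6)(k1 + 2k2 + 2k3 + k4): x = 0.4747, y = -0.5500, dx/dtau = -0.5140, dy/dtau = -0.9985
step 2:
  k1: at (x, y) = (0.474665, -0.549964), (dx/dtau, dy/dtau) = (-0.514038, -0.998507); Gamma_xxx = 2.976993, Gamma_xxy = -0.455841, Gamma_xyy = 0.000000, Gamma_yxx = -0.303894, Gamma_yxy = 0.046533, Gamma_yyy = 0.000000; k1 = (-0.514038, -0.998507, -0.318688, 0.032532)
  k2: at (x, y) = (0.461814, -0.574926), (dx/dtau, dy/dtau) = (-0.522006, -0.997694); Gamma_xxx = 2.992370, Gamma_xxy = -0.438724, Gamma_xyy = 0.000000, Gamma_yxx = -0.292483, Gamma_yxy = 0.042882, Gamma_yyy = 0.000000; k2 = (-0.522006, -0.997694, -0.358414, 0.035032)
  k3: at (x, y) = (0.461614, -0.574906), (dx/dtau, dy/dtau) = (-0.522999, -0.997631); Gamma_xxx = 2.992091, Gamma_xxy = -0.438500, Gamma_xyy = 0.000000, Gamma_yxx = -0.292333, Gamma_yxy = 0.042842, Gamma_yyy = 0.000000; k3 = (-0.522999, -0.997631, -0.360836, 0.035254)
  k4: at (x, y) = (0.448515, -0.599845), (dx/dtau, dy/dtau) = (-0.532080, -0.996744); Gamma_xxx = 3.001779, Gamma_xxy = -0.420772, Gamma_xyy = 0.000000, Gamma_yxx = -0.280515, Gamma_yxy = 0.039321, Gamma_yyy = 0.000000; k4 = (-0.532080, -0.996744, -0.403520, 0.037709)
  Y <- Y + (h/6)(k1 + 2k2 + 2k3 + k4): x = 0.4485, y = -0.5998, dx/dtau = -0.5320, dy/dtau = -0.9968
step 3:
  k1: at (x, y) = (0.448530, -0.599846), (dx/dtau, dy/dtau) = (-0.532044, -0.996750); Gamma_xxx = 3.001809, Gamma_xxy = -0.420791, Gamma_xyy = 0.000000, Gamma_yxx = -0.280527, Gamma_yxy = 0.039324, Gamma_yyy = 0.000000; k1 = (-0.532044, -0.996750, -0.403422, 0.037701)
  k2: at (x, y) = (0.435229, -0.624765), (dx/dtau, dy/dtau) = (-0.542130, -0.995808); Gamma_xxx = 3.004798, Gamma_xxy = -0.402451, Gamma_xyy = 0.000000, Gamma_yxx = -0.268300, Gamma_yxy = 0.035935, Gamma_yyy = 0.000000; k2 = (-0.542130, -0.995808, -0.448593, 0.040055)
  k3: at (x, y) = (0.434977, -0.624741), (dx/dtau, dy/dtau) = (-0.543259, -0.995749); Gamma_xxx = 3.004151, Gamma_xxy = -0.402137, Gamma_xyy = 0.000000, Gamma_yxx = -0.268091, Gamma_yxy = 0.035887, Gamma_yyy = 0.000000; k3 = (-0.543259, -0.995749, -0.451545, 0.040296)
  k4: at (x, y) = (0.421367, -0.649634), (dx/dtau, dy/dtau) = (-0.554622, -0.994735); Gamma_xxx = 2.998586, Gamma_xxy = -0.382966, Gamma_xyy = 0.000000, Gamma_yxx = -0.255310, Gamma_yxy = 0.032607, Gamma_yyy = 0.000000; k4 = (-0.554622, -0.994735, -0.499815, 0.042556)
  Y <- Y + (h/6)(k1 + 2k2 + 2k3 + k4): x = 0.4214, y = -0.6496, dx/dtau = -0.5546, dy/dtau = -0.9947
step 4:
  k1: at (x, y) = (0.421385, -0.649635), (dx/dtau, dy/dtau) = (-0.554574, -0.994742); Gamma_xxx = 2.998643, Gamma_xxy = -0.382989, Gamma_xyy = 0.000000, Gamma_yxx = -0.255326, Gamma_yxy = 0.032610, Gamma_yyy = 0.000000; k1 = (-0.554574, -0.994742, -0.499681, 0.042546)
  k2: at (x, y) = (0.407520, -0.674503), (dx/dtau, dy/dtau) = (-0.567066, -0.993678); Gamma_xxx = 2.983157, Gamma_xxy = -0.363002, Gamma_xyy = 0.000000, Gamma_yxx = -0.242002, Gamma_yxy = 0.029448, Gamma_yyy = 0.000000; k2 = (-0.567066, -0.993678, -0.550184, 0.044632)
  k3: at (x, y) = (0.407208, -0.674477), (dx/dtau, dy/dtau) = (-0.568328, -0.993626); Gamma_xxx = 2.981871, Gamma_xxy = -0.362574, Gamma_xyy = 0.000000, Gamma_yxx = -0.241716, Gamma_yxy = 0.029391, Gamma_yyy = 0.000000; k3 = (-0.568328, -0.993626, -0.553640, 0.044879)
  k4: at (x, y) = (0.392968, -0.699316), (dx/dtau, dy/dtau) = (-0.582256, -0.992498); Gamma_xxx = 2.953722, Gamma_xxy = -0.341525, Gamma_xyy = 0.000000, Gamma_yxx = -0.227684, Gamma_yxy = 0.026326, Gamma_yyy = 0.000000; k4 = (-0.582256, -0.992498, -0.606649, 0.046763)
  Y <- Y + (h/6)(k1 + 2k2 + 2k3 + k4): x = 0.3930, y = -0.6993, dx/dtau = -0.5822, dy/dtau = -0.9925
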